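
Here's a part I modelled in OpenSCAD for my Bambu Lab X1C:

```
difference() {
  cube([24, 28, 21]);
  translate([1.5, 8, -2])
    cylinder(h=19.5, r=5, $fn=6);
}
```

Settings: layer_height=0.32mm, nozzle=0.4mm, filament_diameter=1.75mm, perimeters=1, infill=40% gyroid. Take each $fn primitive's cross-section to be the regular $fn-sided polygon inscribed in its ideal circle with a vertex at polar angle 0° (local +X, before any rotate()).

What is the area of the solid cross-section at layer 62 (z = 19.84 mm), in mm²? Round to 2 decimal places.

672.00 mm²

At z = 19.84 mm: the cube is present — its section is the full 24×28 rectangle (area 672.00 mm²); the cylinder at (1.5, 8) is absent (z outside [-2, 17.5]); Subtracting the remaining from the first: none of the subtracted shapes is present at this height, so the 24×28 cube is unchanged — area = 672.00 mm². Overall, the cross-section is a single solid region. Net area = 672.00 mm².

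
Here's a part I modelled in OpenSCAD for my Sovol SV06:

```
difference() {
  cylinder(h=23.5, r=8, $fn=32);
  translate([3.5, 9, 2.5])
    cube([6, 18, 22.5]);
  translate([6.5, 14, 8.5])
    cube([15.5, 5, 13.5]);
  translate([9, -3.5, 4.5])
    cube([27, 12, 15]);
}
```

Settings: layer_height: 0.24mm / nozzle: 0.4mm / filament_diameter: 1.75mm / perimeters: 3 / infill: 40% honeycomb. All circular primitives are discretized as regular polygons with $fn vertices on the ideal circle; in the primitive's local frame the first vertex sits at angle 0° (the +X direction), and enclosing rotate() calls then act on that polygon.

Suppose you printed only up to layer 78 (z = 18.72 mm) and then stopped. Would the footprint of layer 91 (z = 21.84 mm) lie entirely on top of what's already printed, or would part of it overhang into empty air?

Compare the two slices. At z = 18.72: the cylinder: section is a regular 32-gon, circumradius r=8 (area = (32/2)·8.000²·sin(360°/32) = 199.77 mm²); the cube at (3.5, 9) is present — its section is the full 6×18 rectangle (area 108.00 mm²); the 15.5×5 cube at (6.5, 14) contributes its full rectangle (area 77.50 mm²); the cube at (9, -3.5) (footprint 27×12) is included at this height (area 324.00 mm²); After the difference (first − rest): starting from the r=8 cylinder (199.77 mm²), the 6×18 cube at (3.5, 9) misses the remaining region (no effect); the 15.5×5 cube at (6.5, 14) misses the remaining region (no effect); the 27×12 cube at (9, -3.5) misses the remaining region (no effect) — area = 199.77 mm². At z = 21.84: the r=8 cylinder contributes a regular 32-gon of circumradius 8 (area = (32/2)·8.000²·sin(360°/32) = 199.77 mm²); the cube at (3.5, 9) is present — its section is the full 6×18 rectangle (area 108.00 mm²); the cube at (6.5, 14) is present — its section is the full 15.5×5 rectangle (area 77.50 mm²); the cube at (9, -3.5) does not reach this height (z outside [4.5, 19.5]); After the difference (first − rest): starting from the r=8 cylinder (199.77 mm²), the 6×18 cube at (3.5, 9) misses the remaining region (no effect); the 15.5×5 cube at (6.5, 14) misses the remaining region (no effect) — area = 199.77 mm². Checking containment: the cross-section at z = 21.84 is a subset of the cross-section at z = 18.72.

entirely on top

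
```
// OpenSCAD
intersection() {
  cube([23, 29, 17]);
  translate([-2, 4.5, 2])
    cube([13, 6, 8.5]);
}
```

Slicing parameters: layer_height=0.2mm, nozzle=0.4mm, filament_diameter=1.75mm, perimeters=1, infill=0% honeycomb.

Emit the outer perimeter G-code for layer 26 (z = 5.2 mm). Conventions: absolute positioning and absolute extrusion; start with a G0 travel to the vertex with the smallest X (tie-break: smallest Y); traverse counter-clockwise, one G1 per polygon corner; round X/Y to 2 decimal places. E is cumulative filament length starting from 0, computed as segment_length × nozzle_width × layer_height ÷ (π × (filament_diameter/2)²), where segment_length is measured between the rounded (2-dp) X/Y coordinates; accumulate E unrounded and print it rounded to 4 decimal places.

At z = 5.2 mm: the 23×29 cube contributes its full rectangle; the cube at (-2, 4.5) is present — its section is the full 13×6 rectangle; After intersecting: the 13×6 cube at (-2, 4.5) partially overlaps the 23×29 cube; clipping to the common part keeps 66.00 mm² — 1 connected region. The outline is a single polygon with 4 vertices. Extrusion per mm of travel: 0.4 × 0.2 / (π × 0.875²) = 0.033260. Accumulating E over each segment gives final E = 1.1308.

G0 X0.00 Y4.50 Z5.20
G1 X11.00 Y4.50 E0.3659
G1 X11.00 Y10.50 E0.5654
G1 X0.00 Y10.50 E0.9313
G1 X0.00 Y4.50 E1.1308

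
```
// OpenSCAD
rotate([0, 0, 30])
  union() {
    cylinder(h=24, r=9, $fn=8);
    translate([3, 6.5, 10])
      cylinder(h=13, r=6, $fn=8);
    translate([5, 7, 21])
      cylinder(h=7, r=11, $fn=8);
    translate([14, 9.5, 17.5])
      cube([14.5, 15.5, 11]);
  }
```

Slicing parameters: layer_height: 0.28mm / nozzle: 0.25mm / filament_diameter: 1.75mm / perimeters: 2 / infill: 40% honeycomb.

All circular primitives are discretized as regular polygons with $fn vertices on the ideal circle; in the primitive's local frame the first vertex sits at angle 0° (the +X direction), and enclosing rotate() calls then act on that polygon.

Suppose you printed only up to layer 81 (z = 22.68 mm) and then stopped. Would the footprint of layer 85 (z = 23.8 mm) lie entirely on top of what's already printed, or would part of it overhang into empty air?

Compare the two slices. At z = 22.68: the r=9 cylinder gives a regular 8-gon of circumradius 9 (constant along its height) (area = (8/2)·9.000²·sin(360°/8) = 229.10 mm²); the r=6 cylinder at (3, 6.5) contributes a regular 8-gon of circumradius 6 (area = (8/2)·6.000²·sin(360°/8) = 101.82 mm²); the r=11 cylinder at (5, 7) contributes a regular 8-gon of circumradius 11 (area = (8/2)·11.000²·sin(360°/8) = 342.24 mm²); the 14.5×15.5 cube at (14, 9.5) contributes its full rectangle (area 224.75 mm²); Merging all regions: the regions partially overlap — summed areas 897.92 mm² minus the doubly-counted overlap 226.68 mm² gives 671.23 mm² — area = 671.23 mm²; (whole slice rotated 30° about Z — lengths, areas and connectivity unchanged). At z = 23.8: the cylinder: section is a regular 8-gon, circumradius r=9 (area = (8/2)·9.000²·sin(360°/8) = 229.10 mm²); the cylinder at (3, 6.5) does not reach this height (z outside [10, 23]); the r=11 cylinder at (5, 7) gives a regular 8-gon of circumradius 11 (constant along its height) (area = (8/2)·11.000²·sin(360°/8) = 342.24 mm²); the 14.5×15.5 cube at (14, 9.5) contributes its full rectangle (area 224.75 mm²); Combining (union): the regions partially overlap — summed areas 796.09 mm² minus the doubly-counted overlap 124.86 mm² gives 671.23 mm² — area = 671.23 mm²; (rotated 30° about Z; rotation is an isometry so areas/perimeters/island counts are preserved). Checking containment: the cross-section at z = 23.8 is a subset of the cross-section at z = 22.68.

entirely on top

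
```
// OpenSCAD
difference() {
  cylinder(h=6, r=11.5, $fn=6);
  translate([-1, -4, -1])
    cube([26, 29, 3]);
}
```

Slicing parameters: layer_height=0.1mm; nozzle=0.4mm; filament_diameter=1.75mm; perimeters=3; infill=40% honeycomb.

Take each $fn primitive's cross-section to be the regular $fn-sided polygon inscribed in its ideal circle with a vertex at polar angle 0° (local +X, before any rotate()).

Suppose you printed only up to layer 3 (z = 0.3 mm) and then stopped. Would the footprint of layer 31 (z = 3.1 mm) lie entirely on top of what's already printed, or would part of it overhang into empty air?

Compare the two slices. At z = 0.3: the cylinder: section is a regular 6-gon, circumradius r=11.5 (area = (6/2)·11.500²·sin(360°/6) = 343.60 mm²); the 26×29 cube at (-1, -4) contributes its full rectangle (area 754.00 mm²); Subtracting the remaining from the first: starting from the r=11.5 cylinder (343.60 mm²), the 26×29 cube at (-1, -4) partially overlaps it — only the 141.24 mm² overlap (of its 754.00 mm²) is removed, clipping the outline — area = 202.36 mm². At z = 3.1: the r=11.5 cylinder gives a regular 6-gon of circumradius 11.5 (constant along its height) (area = (6/2)·11.500²·sin(360°/6) = 343.60 mm²); the cube at (-1, -4) does not reach this height (z outside [-1, 2]); After the difference (first − rest): none of the subtracted shapes is present at this height, so the r=11.5 cylinder is unchanged — area = 343.60 mm². Checking containment: at z = 3.1 the cross-section extends beyond the z = 0.3 cross-section by about 141.24 mm².

part overhangs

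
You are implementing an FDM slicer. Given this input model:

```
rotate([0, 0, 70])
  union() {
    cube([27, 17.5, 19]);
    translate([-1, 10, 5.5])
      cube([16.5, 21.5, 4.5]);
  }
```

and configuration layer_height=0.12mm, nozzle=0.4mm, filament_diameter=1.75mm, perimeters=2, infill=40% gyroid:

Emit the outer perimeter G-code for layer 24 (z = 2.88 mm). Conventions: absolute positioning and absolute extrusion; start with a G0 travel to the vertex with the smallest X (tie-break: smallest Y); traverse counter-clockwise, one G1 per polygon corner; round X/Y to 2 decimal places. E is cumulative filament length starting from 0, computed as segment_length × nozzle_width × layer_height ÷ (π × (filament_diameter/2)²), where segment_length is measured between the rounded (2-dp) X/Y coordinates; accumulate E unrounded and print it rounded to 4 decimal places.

G0 X-16.44 Y5.99 Z2.88
G1 X0.00 Y0.00 E0.3492
G1 X9.23 Y25.37 E0.8879
G1 X-7.21 Y31.36 E1.2371
G1 X-16.44 Y5.99 E1.7759

At z = 2.88 mm: the cube is present — its section is the full 27×17.5 rectangle; the cube at (-1, 10) does not reach this height (z outside [5.5, 10]); Combining (union): only the 27×17.5 cube is present, so the union is just that shape — 1 connected region; (rotated 70° about Z; rotation is an isometry so areas/perimeters/island counts are preserved). The outline is a single polygon with 4 vertices. Extrusion per mm of travel: 0.4 × 0.12 / (π × 0.875²) = 0.019956. Accumulating E over each segment gives final E = 1.7759.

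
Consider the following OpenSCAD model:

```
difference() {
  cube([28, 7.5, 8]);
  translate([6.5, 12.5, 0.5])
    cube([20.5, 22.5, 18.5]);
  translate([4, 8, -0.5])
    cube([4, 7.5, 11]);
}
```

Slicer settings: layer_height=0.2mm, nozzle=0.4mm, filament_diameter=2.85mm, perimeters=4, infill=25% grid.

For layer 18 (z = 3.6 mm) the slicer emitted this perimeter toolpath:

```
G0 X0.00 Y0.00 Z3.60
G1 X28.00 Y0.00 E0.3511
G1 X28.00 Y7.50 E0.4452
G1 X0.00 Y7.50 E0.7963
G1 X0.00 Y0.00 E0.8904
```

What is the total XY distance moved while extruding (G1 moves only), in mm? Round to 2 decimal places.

Sum the Euclidean lengths of each G1 segment: total = 71.00 mm.

71.00 mm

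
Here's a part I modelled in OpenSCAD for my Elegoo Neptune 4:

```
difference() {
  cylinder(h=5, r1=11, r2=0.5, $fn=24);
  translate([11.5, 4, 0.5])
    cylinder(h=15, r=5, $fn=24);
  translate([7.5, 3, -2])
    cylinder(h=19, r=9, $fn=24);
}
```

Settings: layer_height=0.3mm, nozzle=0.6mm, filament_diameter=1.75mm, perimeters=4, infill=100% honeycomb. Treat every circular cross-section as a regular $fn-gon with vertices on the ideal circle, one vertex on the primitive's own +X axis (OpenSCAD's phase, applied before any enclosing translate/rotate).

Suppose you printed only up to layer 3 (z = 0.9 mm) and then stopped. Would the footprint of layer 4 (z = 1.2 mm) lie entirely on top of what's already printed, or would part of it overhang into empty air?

entirely on top

Compare the two slices. At z = 0.9: the cone contributes a regular 24-gon of circumradius 9.110 (interpolated between r1=11 and r2=0.5 at t=0.180) (area = (24/2)·9.110²·sin(360°/24) = 257.76 mm²); the r=5 cylinder at (11.5, 4) contributes a regular 24-gon of circumradius 5 (area = (24/2)·5.000²·sin(360°/24) = 77.65 mm²); the cylinder at (7.5, 3): section is a regular 24-gon, circumradius r=9 (area = (24/2)·9.000²·sin(360°/24) = 251.57 mm²); After the difference (first − rest): starting from the cone (257.76 mm²), the r=5 cylinder at (11.5, 4) partially overlaps it — only the 8.29 mm² overlap (of its 77.65 mm²) is removed, clipping the outline; the r=9 cylinder at (7.5, 3) partially overlaps it — only the 105.91 mm² overlap (of its 251.57 mm²) is removed, clipping the outline — area = 143.56 mm². At z = 1.2: the cone: at t=0.240 of its height the radius interpolates to r₁+(r₂−r₁)t = 8.480, giving a regular 24-gon of that circumradius (area = (24/2)·8.480²·sin(360°/24) = 223.34 mm²); the r=5 cylinder at (11.5, 4) contributes a regular 24-gon of circumradius 5 (area = (24/2)·5.000²·sin(360°/24) = 77.65 mm²); the cylinder at (7.5, 3): section is a regular 24-gon, circumradius r=9 (area = (24/2)·9.000²·sin(360°/24) = 251.57 mm²); After the difference (first − rest): starting from the cone (223.34 mm²), the r=5 cylinder at (11.5, 4) partially overlaps it — only the 4.44 mm² overlap (of its 77.65 mm²) is removed, clipping the outline; the r=9 cylinder at (7.5, 3) partially overlaps it — only the 97.52 mm² overlap (of its 251.57 mm²) is removed, clipping the outline — area = 121.38 mm². Checking containment: the cross-section at z = 1.2 is a subset of the cross-section at z = 0.9.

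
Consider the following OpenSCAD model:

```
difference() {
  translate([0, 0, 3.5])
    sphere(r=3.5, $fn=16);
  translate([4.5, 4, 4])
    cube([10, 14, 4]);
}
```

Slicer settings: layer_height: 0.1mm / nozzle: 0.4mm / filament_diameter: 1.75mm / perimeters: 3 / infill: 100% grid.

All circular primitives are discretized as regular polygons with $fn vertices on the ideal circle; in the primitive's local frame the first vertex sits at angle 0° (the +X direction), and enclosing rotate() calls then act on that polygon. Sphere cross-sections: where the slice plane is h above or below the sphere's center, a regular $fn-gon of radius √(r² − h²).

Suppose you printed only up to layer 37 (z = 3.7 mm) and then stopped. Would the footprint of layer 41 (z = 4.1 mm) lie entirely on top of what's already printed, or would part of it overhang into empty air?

entirely on top

Compare the two slices. At z = 3.7: the r=3.5 sphere contributes a regular 16-gon of circumradius √(3.5²−0.2²) = 3.494 (area = (16/2)·3.494²·sin(360°/16) = 37.38 mm²); the cube at (4.5, 4) does not reach this height (z outside [4, 8]); Taking the first minus the rest: none of the subtracted shapes is present at this height, so the r=3.5 sphere is unchanged — area = 37.38 mm². At z = 4.1: the r=3.5 sphere slices to a regular 16-gon of circumradius 3.448 (√(r²−h²) with h=0.6 from center) (area = (16/2)·3.448²·sin(360°/16) = 36.40 mm²); the cube at (4.5, 4) is present — its section is the full 10×14 rectangle (area 140.00 mm²); Taking the first minus the rest: starting from the r=3.5 sphere (36.40 mm²), the 10×14 cube at (4.5, 4) misses the remaining region (no effect) — area = 36.40 mm². Checking containment: the cross-section at z = 4.1 is a subset of the cross-section at z = 3.7.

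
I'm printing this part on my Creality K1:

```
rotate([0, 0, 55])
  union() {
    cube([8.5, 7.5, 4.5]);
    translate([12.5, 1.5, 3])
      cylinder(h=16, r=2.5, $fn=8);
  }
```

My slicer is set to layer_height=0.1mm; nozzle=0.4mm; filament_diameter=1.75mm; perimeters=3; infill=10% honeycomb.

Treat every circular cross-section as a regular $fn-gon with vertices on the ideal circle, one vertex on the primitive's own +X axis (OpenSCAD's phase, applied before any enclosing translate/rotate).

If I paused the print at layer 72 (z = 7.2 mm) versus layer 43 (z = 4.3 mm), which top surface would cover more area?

Layer 72 (z = 7.2): the cube is absent (z outside [0, 4.5]); the r=2.5 cylinder at (12.5, 1.5) contributes a regular 8-gon of circumradius 2.5 (area = (8/2)·2.500²·sin(360°/8) = 17.68 mm²); Merging all regions: only the r=2.5 cylinder at (12.5, 1.5) is present, so the union is just that shape — area = 17.68 mm²; (rotated 55° about Z; rotation is an isometry so areas/perimeters/island counts are preserved). So its area = 17.68 mm². Layer 43 (z = 4.3): the cube (footprint 8.5×7.5) is included at this height (area 63.75 mm²); the cylinder at (12.5, 1.5): section is a regular 8-gon, circumradius r=2.5 (area = (8/2)·2.500²·sin(360°/8) = 17.68 mm²); Merging all regions: the 2 present regions are separate (no shared area or edge), so areas and boundary lengths simply add and each stays a separate island — area = 81.43 mm²; (rotated 55° about Z; rotation is an isometry so areas/perimeters/island counts are preserved). So its area = 81.43 mm². Layer 43 is larger (81.43 vs 17.68 mm²).

layer 43 (z = 4.3 mm)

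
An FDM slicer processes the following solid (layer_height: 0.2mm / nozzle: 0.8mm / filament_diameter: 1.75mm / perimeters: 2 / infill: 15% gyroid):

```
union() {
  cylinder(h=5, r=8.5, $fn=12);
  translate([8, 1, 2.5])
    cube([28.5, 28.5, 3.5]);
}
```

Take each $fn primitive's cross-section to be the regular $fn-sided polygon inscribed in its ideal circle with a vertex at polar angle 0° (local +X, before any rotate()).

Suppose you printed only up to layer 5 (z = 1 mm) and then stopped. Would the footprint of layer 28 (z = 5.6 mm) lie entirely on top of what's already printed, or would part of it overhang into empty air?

part overhangs

Compare the two slices. At z = 1: the r=8.5 cylinder contributes a regular 12-gon of circumradius 8.5 (area = (12/2)·8.500²·sin(360°/12) = 216.75 mm²); the cube at (8, 1) is not intersected at this z (z outside [2.5, 6]); Combining (union): only the r=8.5 cylinder is present, so the union is just that shape — area = 216.75 mm². At z = 5.6: the cylinder is not intersected at this z (z outside [0, 5]); the cube at (8, 1) (footprint 28.5×28.5) is included at this height (area 812.25 mm²); Combining (union): only the 28.5×28.5 cube at (8, 1) is present, so the union is just that shape — area = 812.25 mm². Checking containment: at z = 5.6 the cross-section extends beyond the z = 1 cross-section by about 812.15 mm².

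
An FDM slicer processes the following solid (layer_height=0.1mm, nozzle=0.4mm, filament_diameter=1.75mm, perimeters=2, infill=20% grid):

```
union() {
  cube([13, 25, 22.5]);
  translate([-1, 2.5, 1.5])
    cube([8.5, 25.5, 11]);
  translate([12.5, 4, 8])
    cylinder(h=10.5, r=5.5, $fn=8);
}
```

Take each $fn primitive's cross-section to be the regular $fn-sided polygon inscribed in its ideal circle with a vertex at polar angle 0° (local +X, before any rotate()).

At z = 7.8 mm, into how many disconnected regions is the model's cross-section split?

1

At z = 7.8 mm: the cube is present — its section is the full 13×25 rectangle; the cube at (-1, 2.5) (footprint 8.5×25.5) is included at this height; the cylinder at (12.5, 4) does not reach this height (z outside [8, 18.5]); Taking the union: the regions partially overlap (shared area 168.75 mm²), so overlapping operands fuse into one piece — 1 connected region. The result has 1 disconnected region.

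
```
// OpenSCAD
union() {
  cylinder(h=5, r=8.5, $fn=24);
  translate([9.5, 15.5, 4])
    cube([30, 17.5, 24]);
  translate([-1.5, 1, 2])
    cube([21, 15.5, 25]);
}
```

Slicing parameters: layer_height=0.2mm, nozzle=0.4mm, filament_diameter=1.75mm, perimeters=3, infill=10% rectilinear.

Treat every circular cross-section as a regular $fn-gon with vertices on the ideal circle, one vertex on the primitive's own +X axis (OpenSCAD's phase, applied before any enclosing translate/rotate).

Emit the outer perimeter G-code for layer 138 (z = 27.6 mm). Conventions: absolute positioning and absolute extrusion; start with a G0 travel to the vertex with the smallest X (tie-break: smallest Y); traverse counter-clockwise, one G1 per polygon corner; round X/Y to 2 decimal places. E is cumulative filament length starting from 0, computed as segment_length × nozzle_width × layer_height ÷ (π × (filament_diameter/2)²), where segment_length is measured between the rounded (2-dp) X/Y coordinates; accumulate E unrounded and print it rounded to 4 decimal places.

At z = 27.6 mm: the cylinder is absent (z outside [0, 5]); the cube at (9.5, 15.5) is present — its section is the full 30×17.5 rectangle; the cube at (-1.5, 1) is absent (z outside [2, 27]); Taking the union: only the 30×17.5 cube at (9.5, 15.5) is present, so the union is just that shape — 1 connected region. The outline is a single polygon with 4 vertices. Extrusion per mm of travel: 0.4 × 0.2 / (π × 0.875²) = 0.033260. Accumulating E over each segment gives final E = 3.1597.

G0 X9.50 Y15.50 Z27.60
G1 X39.50 Y15.50 E0.9978
G1 X39.50 Y33.00 E1.5799
G1 X9.50 Y33.00 E2.5777
G1 X9.50 Y15.50 E3.1597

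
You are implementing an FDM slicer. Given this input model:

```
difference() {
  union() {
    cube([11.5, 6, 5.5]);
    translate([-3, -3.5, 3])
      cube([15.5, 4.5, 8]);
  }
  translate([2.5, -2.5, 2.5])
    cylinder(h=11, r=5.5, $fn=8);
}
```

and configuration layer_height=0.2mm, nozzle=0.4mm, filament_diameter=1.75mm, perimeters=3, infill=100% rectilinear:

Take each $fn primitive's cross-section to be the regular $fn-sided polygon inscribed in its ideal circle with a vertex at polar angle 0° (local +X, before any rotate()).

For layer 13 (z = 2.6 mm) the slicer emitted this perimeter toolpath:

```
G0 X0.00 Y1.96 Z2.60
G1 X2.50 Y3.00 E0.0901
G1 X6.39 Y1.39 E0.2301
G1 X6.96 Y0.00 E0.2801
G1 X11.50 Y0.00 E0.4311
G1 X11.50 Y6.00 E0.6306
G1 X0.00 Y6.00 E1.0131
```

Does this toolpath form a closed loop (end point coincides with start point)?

Start point (G0): (0.00, 1.96). End point (last G1): the path does not return to the start — open.

no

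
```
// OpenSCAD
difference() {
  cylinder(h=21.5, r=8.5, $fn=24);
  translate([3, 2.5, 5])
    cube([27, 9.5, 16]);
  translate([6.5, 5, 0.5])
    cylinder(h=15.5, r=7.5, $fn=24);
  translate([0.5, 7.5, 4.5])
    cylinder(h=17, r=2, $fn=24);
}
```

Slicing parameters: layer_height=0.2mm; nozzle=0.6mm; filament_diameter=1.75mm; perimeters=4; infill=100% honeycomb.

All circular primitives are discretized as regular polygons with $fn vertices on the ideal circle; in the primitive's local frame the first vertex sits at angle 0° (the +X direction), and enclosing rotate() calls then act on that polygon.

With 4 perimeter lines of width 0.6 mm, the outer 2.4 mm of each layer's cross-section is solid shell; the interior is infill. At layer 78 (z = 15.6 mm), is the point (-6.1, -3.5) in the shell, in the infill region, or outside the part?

shell

At z = 15.6 mm: the r=8.5 cylinder gives a regular 24-gon of circumradius 8.5 (constant along its height); the cube at (3, 2.5) is present — its section is the full 27×9.5 rectangle; the cylinder at (6.5, 5): section is a regular 24-gon, circumradius r=7.5; the r=2 cylinder at (0.5, 7.5) gives a regular 24-gon of circumradius 2 (constant along its height); After the difference (first − rest): starting from the r=8.5 cylinder, the 27×9.5 cube at (3, 2.5) partially overlaps it — only the 17.96 mm² overlap (of its 256.50 mm²) is removed, clipping the outline; the r=7.5 cylinder at (6.5, 5) partially overlaps it — only the 56.07 mm² overlap (of its 174.70 mm²) is removed, clipping the outline; the r=2 cylinder at (0.5, 7.5) partially overlaps it — only the 1.80 mm² overlap (of its 12.42 mm²) is removed, clipping the outline — 1 connected region. Overall, the cross-section is a single solid region. The nearest boundary edge runs (-7.36, -4.25)→(-8.21, -2.20); distance from the point to it = 1.45 mm. The point is inside the cross-section, 1.45 mm from the nearest boundary — within the 2.4 mm shell band (4 × 0.6).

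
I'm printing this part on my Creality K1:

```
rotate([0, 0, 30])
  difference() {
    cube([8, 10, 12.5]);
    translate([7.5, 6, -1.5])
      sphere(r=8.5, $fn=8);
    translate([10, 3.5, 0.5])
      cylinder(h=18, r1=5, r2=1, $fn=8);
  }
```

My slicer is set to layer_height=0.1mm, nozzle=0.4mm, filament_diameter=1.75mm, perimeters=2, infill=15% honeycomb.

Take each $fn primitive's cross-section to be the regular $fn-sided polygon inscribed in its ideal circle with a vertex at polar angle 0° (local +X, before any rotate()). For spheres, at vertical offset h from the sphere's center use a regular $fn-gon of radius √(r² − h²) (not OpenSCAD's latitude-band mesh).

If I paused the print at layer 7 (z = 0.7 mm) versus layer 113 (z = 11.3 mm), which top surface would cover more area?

layer 113 (z = 11.3 mm)

Layer 7 (z = 0.7): the cube (footprint 8×10) is included at this height (area 80.00 mm²); the sphere at (7.5, 6): section is a regular 8-gon, circumradius = √(r²−h²) = √(8.5²−2.2²) = 8.210 (area = (8/2)·8.210²·sin(360°/8) = 190.66 mm²); the cone at (10, 3.5) contributes a regular 8-gon of circumradius 4.956 (interpolated between r1=5 and r2=1 at t=0.011) (area = (8/2)·4.956²·sin(360°/8) = 69.46 mm²); After the difference (first − rest): starting from the 8×10 cube (80.00 mm²), the r=8.5 sphere at (7.5, 6) partially overlaps it — only the 75.08 mm² overlap (of its 190.66 mm²) is removed, clipping the outline; the cone at (10, 3.5) misses the remaining region (no effect) — area = 4.92 mm²; (whole slice rotated 30° about Z — lengths, areas and connectivity unchanged). So its area = 4.92 mm². Layer 113 (z = 11.3): the 8×10 cube contributes its full rectangle (area 80.00 mm²); the sphere at (7.5, 6) is absent (|z−center|=12.800 > r=8.5); the cone at (10, 3.5) (r1=5→r2=1) has section circumradius 2.600 here — a regular 8-gon (area = (8/2)·2.600²·sin(360°/8) = 19.12 mm²); After the difference (first − rest): starting from the 8×10 cube (80.00 mm²), the cone at (10, 3.5) partially overlaps it — only the 0.87 mm² overlap (of its 19.12 mm²) is removed, clipping the outline — area = 79.13 mm²; (rotated 30° about Z; rotation is an isometry so areas/perimeters/island counts are preserved). So its area = 79.13 mm². Layer 113 is larger (79.13 vs 4.92 mm²).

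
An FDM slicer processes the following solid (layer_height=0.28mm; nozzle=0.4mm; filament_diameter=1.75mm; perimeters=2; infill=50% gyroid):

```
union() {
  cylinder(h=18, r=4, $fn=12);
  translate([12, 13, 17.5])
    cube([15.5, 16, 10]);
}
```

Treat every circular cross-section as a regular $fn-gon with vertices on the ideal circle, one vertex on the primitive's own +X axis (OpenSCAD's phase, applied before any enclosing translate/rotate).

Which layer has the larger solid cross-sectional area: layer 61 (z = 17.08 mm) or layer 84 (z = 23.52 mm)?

Layer 61 (z = 17.08): the r=4 cylinder gives a regular 12-gon of circumradius 4 (constant along its height) (area = (12/2)·4.000²·sin(360°/12) = 48.00 mm²); the cube at (12, 13) is absent (z outside [17.5, 27.5]); Merging all regions: only the r=4 cylinder is present, so the union is just that shape — area = 48.00 mm². So its area = 48.00 mm². Layer 84 (z = 23.52): the cylinder is absent (z outside [0, 18]); the cube at (12, 13) (footprint 15.5×16) is included at this height (area 248.00 mm²); Taking the union: only the 15.5×16 cube at (12, 13) is present, so the union is just that shape — area = 248.00 mm². So its area = 248.00 mm². Layer 84 is larger (248.00 vs 48.00 mm²).

layer 84 (z = 23.52 mm)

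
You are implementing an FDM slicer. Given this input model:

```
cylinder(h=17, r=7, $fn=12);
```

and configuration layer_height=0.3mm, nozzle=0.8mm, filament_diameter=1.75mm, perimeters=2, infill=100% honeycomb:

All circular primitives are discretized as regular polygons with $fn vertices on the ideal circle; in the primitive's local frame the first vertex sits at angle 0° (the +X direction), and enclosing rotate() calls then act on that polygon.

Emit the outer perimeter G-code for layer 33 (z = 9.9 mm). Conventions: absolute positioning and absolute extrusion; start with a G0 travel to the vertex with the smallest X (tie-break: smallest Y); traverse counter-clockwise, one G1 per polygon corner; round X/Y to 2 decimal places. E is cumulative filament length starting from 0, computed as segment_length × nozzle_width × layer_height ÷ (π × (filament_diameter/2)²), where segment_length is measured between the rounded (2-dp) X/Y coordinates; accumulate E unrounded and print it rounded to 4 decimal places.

G0 X-7.00 Y0.00 Z9.90
G1 X-6.06 Y-3.50 E0.3616
G1 X-3.50 Y-6.06 E0.7229
G1 X0.00 Y-7.00 E1.0845
G1 X3.50 Y-6.06 E1.4461
G1 X6.06 Y-3.50 E1.8073
G1 X7.00 Y0.00 E2.1689
G1 X6.06 Y3.50 E2.5305
G1 X3.50 Y6.06 E2.8918
G1 X0.00 Y7.00 E3.2534
G1 X-3.50 Y6.06 E3.6150
G1 X-6.06 Y3.50 E3.9762
G1 X-7.00 Y0.00 E4.3378

At z = 9.9 mm: the r=7 cylinder gives a regular 12-gon of circumradius 7 (constant along its height). The outline is a single polygon with 12 vertices. Extrusion per mm of travel: 0.8 × 0.3 / (π × 0.875²) = 0.099780. Accumulating E over each segment gives final E = 4.3378.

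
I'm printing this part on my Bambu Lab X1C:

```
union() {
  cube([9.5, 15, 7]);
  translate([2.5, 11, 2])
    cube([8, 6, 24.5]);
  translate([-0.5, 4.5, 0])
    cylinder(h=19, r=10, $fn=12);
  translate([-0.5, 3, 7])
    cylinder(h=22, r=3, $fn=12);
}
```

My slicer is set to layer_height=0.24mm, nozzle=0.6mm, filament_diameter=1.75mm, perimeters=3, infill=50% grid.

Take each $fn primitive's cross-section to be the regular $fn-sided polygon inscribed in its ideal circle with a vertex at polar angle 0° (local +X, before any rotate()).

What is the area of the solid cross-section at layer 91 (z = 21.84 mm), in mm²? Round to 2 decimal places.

75.00 mm²

At z = 21.84 mm: the cube does not reach this height (z outside [0, 7]); the cube at (2.5, 11) (footprint 8×6) is included at this height (area 48.00 mm²); the cylinder at (-0.5, 4.5) does not reach this height (z outside [0, 19]); the cylinder at (-0.5, 3): section is a regular 12-gon, circumradius r=3 (area = (12/2)·3.000²·sin(360°/12) = 27.00 mm²); Taking the union: the 2 present regions are separate (no shared area or edge), so areas and boundary lengths simply add and each stays a separate island — area = 75.00 mm². Overall, the cross-section has 2 separate islands. Net area = 75.00 mm².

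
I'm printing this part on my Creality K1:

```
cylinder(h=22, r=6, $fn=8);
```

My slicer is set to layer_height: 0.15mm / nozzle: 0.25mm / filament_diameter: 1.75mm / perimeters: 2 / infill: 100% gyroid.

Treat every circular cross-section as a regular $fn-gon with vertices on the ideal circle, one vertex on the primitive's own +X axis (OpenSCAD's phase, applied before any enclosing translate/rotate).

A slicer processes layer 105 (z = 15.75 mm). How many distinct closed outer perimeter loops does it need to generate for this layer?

1

At z = 15.75 mm: the r=6 cylinder contributes a regular 8-gon of circumradius 6. The result has 1 disconnected region.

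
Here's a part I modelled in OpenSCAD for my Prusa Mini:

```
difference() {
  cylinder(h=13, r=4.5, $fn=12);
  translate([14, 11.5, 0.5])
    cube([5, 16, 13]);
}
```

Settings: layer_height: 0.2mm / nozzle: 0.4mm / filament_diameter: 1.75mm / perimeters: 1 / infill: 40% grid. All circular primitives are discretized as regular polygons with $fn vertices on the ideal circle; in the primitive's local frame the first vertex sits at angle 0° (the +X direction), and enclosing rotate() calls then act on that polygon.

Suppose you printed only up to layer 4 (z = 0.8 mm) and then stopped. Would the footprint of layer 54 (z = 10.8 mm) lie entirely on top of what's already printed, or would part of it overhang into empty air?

entirely on top

Compare the two slices. At z = 0.8: the cylinder: section is a regular 12-gon, circumradius r=4.5 (area = (12/2)·4.500²·sin(360°/12) = 60.75 mm²); the 5×16 cube at (14, 11.5) contributes its full rectangle (area 80.00 mm²); After the difference (first − rest): starting from the r=4.5 cylinder (60.75 mm²), the 5×16 cube at (14, 11.5) misses the remaining region (no effect) — area = 60.75 mm². At z = 10.8: the cylinder: section is a regular 12-gon, circumradius r=4.5 (area = (12/2)·4.500²·sin(360°/12) = 60.75 mm²); the cube at (14, 11.5) is present — its section is the full 5×16 rectangle (area 80.00 mm²); After the difference (first − rest): starting from the r=4.5 cylinder (60.75 mm²), the 5×16 cube at (14, 11.5) misses the remaining region (no effect) — area = 60.75 mm². Checking containment: the cross-section at z = 10.8 is a subset of the cross-section at z = 0.8.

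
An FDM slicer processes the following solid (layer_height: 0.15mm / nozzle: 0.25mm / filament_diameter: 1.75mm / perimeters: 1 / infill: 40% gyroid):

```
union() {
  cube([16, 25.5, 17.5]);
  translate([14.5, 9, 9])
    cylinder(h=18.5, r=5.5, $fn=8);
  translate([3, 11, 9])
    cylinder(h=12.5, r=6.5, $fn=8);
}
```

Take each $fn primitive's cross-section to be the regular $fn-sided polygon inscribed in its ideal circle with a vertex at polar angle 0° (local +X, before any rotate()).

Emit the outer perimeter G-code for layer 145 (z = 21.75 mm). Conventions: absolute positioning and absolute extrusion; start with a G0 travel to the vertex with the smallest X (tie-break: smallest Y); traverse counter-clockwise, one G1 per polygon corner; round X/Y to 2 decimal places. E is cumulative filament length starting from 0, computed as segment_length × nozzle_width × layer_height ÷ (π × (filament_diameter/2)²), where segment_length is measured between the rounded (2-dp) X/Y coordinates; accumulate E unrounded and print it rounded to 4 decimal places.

G0 X9.00 Y9.00 Z21.75
G1 X10.61 Y5.11 E0.0656
G1 X14.50 Y3.50 E0.1313
G1 X18.39 Y5.11 E0.1969
G1 X20.00 Y9.00 E0.2625
G1 X18.39 Y12.89 E0.3282
G1 X14.50 Y14.50 E0.3938
G1 X10.61 Y12.89 E0.4595
G1 X9.00 Y9.00 E0.5251

At z = 21.75 mm: the cube is not intersected at this z (z outside [0, 17.5]); the r=5.5 cylinder at (14.5, 9) gives a regular 8-gon of circumradius 5.5 (constant along its height); the cylinder at (3, 11) is not intersected at this z (z outside [9, 21.5]); Taking the union: only the r=5.5 cylinder at (14.5, 9) is present, so the union is just that shape — 1 connected region. The outline is a single polygon with 8 vertices. Extrusion per mm of travel: 0.25 × 0.15 / (π × 0.875²) = 0.015591. Accumulating E over each segment gives final E = 0.5251.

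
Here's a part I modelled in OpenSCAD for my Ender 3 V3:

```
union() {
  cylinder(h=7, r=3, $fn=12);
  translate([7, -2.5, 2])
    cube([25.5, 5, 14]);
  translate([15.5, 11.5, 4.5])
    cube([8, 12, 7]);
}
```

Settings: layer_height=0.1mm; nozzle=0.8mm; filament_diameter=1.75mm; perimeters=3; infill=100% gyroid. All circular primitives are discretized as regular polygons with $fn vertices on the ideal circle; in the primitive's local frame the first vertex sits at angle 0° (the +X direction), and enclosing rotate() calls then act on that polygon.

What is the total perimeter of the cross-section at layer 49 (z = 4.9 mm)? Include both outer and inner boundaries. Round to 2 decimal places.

At z = 4.9 mm: the r=3 cylinder contributes a regular 12-gon of circumradius 3 (perimeter = 2·12·3.000·sin(180°/12) = 18.63 mm); the cube at (7, -2.5) is present — its section is the full 25.5×5 rectangle (perimeter 61.00 mm); the 8×12 cube at (15.5, 11.5) contributes its full rectangle (perimeter 40.00 mm); Merging all regions: the 3 present regions are separate (no shared area or edge), so areas and boundary lengths simply add and each stays a separate island — boundary = 119.63 mm. Overall, the cross-section has 3 separate islands. Total boundary length (outer) = 119.63 mm.

119.63 mm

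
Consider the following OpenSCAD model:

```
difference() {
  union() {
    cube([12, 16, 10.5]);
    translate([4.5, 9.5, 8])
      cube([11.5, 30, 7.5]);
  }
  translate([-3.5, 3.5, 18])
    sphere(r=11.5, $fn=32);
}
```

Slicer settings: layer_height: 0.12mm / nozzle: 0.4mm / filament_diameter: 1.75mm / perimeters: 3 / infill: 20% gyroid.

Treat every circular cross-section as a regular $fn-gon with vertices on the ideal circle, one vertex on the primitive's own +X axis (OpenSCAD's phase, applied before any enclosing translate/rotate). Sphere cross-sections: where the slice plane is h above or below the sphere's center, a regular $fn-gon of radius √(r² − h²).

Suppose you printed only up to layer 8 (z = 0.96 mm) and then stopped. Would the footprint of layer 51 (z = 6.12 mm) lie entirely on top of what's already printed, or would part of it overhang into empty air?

entirely on top

Compare the two slices. At z = 0.96: the cube (footprint 12×16) is included at this height (area 192.00 mm²); the cube at (4.5, 9.5) does not reach this height (z outside [8, 15.5]); Merging all regions: only the 12×16 cube is present, so the union is just that shape — area = 192.00 mm²; the sphere at (-3.5, 3.5) is not intersected at this z (|z−center|=17.040 > r=11.5); Subtracting the remaining from the first: none of the subtracted shapes is present at this height, so the result so far is unchanged — area = 192.00 mm². At z = 6.12: the 12×16 cube contributes its full rectangle (area 192.00 mm²); the cube at (4.5, 9.5) is absent (z outside [8, 15.5]); Combining (union): only the 12×16 cube is present, so the union is just that shape — area = 192.00 mm²; the sphere at (-3.5, 3.5) does not reach this height (|z−center|=11.880 > r=11.5); Taking the first minus the rest: none of the subtracted shapes is present at this height, so that combined region is unchanged — area = 192.00 mm². Checking containment: the cross-section at z = 6.12 is a subset of the cross-section at z = 0.96.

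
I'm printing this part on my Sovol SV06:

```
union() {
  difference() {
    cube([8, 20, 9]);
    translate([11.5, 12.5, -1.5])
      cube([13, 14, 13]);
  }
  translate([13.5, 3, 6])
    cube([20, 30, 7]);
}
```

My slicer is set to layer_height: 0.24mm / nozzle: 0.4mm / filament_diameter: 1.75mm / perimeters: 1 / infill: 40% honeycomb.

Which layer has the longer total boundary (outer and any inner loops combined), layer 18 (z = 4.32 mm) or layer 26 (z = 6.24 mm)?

layer 26 (z = 6.24 mm)

Layer 18 (z = 4.32): the cube is present — its section is the full 8×20 rectangle (perimeter 56.00 mm); the 13×14 cube at (11.5, 12.5) contributes its full rectangle (perimeter 54.00 mm); Subtracting the remaining from the first: starting from the 8×20 cube, the 13×14 cube at (11.5, 12.5) misses the remaining region (no effect) — boundary = 56.00 mm; the cube at (13.5, 3) does not reach this height (z outside [6, 13]); Combining (union): only the result so far is present, so the union is just that shape — boundary = 56.00 mm. So its perimeter = 56.00 mm. Layer 26 (z = 6.24): the 8×20 cube contributes its full rectangle (perimeter 56.00 mm); the cube at (11.5, 12.5) is present — its section is the full 13×14 rectangle (perimeter 54.00 mm); Subtracting the remaining from the first: starting from the 8×20 cube, the 13×14 cube at (11.5, 12.5) misses the remaining region (no effect) — boundary = 56.00 mm; the 20×30 cube at (13.5, 3) contributes its full rectangle (perimeter 100.00 mm); Merging all regions: the 2 present regions are separate (no shared area or edge), so areas and boundary lengths simply add and each stays a separate island — boundary = 156.00 mm. So its perimeter = 156.00 mm. Layer 26 is larger (156.00 vs 56.00 mm).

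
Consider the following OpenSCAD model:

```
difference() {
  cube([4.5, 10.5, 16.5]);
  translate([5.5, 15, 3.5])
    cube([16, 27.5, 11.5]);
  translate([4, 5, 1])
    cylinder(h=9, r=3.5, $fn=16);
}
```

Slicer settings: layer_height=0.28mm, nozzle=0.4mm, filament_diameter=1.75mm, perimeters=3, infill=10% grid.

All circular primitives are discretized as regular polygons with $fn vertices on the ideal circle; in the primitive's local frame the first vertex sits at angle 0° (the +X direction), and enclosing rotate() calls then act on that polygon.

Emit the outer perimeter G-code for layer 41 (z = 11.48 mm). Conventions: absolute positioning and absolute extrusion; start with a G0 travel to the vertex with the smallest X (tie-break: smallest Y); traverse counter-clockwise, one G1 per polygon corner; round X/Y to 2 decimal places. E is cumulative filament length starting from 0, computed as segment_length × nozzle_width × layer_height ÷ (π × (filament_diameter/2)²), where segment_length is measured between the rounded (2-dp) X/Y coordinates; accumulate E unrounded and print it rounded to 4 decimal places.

G0 X0.00 Y0.00 Z11.48
G1 X4.50 Y0.00 E0.2095
G1 X4.50 Y10.50 E0.6985
G1 X0.00 Y10.50 E0.9080
G1 X0.00 Y0.00 E1.3969

At z = 11.48 mm: the 4.5×10.5 cube contributes its full rectangle; the 16×27.5 cube at (5.5, 15) contributes its full rectangle; the cylinder at (4, 5) is not intersected at this z (z outside [1, 10]); Taking the first minus the rest: starting from the 4.5×10.5 cube, the 16×27.5 cube at (5.5, 15) misses the remaining region (no effect) — 1 connected region. The outline is a single polygon with 4 vertices. Extrusion per mm of travel: 0.4 × 0.28 / (π × 0.875²) = 0.046564. Accumulating E over each segment gives final E = 1.3969.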